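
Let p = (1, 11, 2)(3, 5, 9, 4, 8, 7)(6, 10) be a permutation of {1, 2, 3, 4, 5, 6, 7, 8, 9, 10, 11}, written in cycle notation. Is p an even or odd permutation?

even

The cycle lengths are 6, 3, 2.
A cycle is odd iff its length is even; p has 2 even-length cycles, so sgn(p) = (−1)^2 and p is even.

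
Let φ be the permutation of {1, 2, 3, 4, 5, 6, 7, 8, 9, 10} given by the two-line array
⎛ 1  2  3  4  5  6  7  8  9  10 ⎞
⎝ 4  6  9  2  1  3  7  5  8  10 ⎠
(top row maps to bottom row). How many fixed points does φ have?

The fixed points (elements with φ(x) = x) are {7, 10}, so there are 2.

2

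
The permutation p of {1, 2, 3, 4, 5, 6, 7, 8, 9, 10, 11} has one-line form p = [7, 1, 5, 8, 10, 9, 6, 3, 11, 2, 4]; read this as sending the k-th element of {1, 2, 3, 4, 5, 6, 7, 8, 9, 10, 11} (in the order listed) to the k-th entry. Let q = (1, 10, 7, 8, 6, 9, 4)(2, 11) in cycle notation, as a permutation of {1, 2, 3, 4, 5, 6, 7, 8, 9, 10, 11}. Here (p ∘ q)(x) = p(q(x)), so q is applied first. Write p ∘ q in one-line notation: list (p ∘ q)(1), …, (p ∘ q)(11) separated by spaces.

Chase each element through q then p: 1 → 10 → 2; 2 → 11 → 4; 3 → 3 → 5; 4 → 1 → 7; 5 → 5 → 10; 6 → 9 → 11; 7 → 8 → 3; 8 → 6 → 9; 9 → 4 → 8; 10 → 7 → 6; 11 → 2 → 1.
Collecting the images, p ∘ q = [2 4 5 7 10 11 3 9 8 6 1].

2 4 5 7 10 11 3 9 8 6 1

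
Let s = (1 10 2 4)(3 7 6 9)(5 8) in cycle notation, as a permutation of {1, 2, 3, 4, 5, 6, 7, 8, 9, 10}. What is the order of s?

4

The disjoint cycles have lengths 4, 4, 2.
The order of s is the least common multiple of its cycle lengths: lcm(4, 4, 2) = 4.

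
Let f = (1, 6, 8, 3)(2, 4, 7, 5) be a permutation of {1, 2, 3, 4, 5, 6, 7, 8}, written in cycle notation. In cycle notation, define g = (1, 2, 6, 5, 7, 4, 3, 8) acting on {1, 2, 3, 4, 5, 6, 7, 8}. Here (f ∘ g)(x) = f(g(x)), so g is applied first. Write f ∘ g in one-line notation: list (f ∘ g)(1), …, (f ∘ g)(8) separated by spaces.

(f ∘ g)(x) = f(g(x)). Computing each image: f(g(1)) = f(2) = 4, f(g(2)) = f(6) = 8, f(g(3)) = f(8) = 3, f(g(4)) = f(3) = 1, f(g(5)) = f(7) = 5, f(g(6)) = f(5) = 2, f(g(7)) = f(4) = 7, f(g(8)) = f(1) = 6.
Hence f ∘ g = [4 8 3 1 5 2 7 6].

4 8 3 1 5 2 7 6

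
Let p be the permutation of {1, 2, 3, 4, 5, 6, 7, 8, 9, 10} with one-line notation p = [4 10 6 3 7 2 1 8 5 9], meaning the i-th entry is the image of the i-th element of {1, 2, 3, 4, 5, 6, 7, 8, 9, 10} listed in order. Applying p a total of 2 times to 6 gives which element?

Tracing 6 → 2 → … returns to 6 after 9 steps, so 6 lies in a 9-cycle (1 4 3 6 2 10 9 5 7).
Advancing 2 steps from 6: 6 → 2 → 10.

10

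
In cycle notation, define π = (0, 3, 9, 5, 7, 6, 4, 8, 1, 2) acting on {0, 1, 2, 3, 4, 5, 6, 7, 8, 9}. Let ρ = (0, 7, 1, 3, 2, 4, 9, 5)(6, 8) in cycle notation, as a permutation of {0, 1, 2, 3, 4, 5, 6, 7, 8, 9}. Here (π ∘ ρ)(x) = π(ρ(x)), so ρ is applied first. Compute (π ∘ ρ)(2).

ρ(2) = 4, then π(4) = 8; composing gives (π ∘ ρ)(2) = 8.

8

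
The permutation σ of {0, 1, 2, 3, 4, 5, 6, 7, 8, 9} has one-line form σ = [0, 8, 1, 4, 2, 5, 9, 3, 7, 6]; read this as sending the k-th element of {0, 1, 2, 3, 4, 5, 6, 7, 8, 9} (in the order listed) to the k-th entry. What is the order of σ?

6

Writing σ as disjoint cycles, the cycle lengths are 6, 2, 1, 1.
The order of σ is the least common multiple of its cycle lengths: lcm(6, 2) = 6.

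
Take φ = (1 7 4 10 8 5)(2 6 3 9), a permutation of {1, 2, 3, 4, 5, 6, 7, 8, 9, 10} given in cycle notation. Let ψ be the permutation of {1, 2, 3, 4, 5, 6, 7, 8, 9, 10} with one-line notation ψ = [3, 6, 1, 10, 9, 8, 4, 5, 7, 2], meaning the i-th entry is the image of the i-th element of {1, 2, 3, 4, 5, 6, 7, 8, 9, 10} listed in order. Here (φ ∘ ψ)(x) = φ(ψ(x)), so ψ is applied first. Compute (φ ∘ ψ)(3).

7

ψ(3) = 1, then φ(1) = 7; composing gives (φ ∘ ψ)(3) = 7.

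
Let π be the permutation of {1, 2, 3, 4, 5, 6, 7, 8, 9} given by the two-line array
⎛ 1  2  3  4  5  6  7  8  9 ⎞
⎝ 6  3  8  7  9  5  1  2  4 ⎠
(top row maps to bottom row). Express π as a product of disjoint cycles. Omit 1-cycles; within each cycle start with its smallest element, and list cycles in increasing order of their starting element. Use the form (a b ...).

(1 6 5 9 4 7)(2 3 8)

From 1: 1 → 6 → 5 → 9 → 4 → 7 → 1, closing the cycle (1 6 5 9 4 7).
Continuing from each remaining unvisited element yields (1 6 5 9 4 7)(2 3 8).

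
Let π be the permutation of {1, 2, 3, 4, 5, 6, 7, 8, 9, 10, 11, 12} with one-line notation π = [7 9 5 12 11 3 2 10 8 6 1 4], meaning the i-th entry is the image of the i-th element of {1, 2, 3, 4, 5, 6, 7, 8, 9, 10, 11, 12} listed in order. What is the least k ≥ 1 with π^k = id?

Writing π as disjoint cycles, the cycle lengths are 10, 2.
The order is lcm(10, 2) = 10.

10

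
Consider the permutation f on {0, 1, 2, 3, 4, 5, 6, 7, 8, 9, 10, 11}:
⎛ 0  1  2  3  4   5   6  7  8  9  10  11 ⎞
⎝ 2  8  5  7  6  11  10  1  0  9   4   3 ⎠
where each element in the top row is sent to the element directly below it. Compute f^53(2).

Tracing 2 → 5 → … returns to 2 after 8 steps, so 2 lies in an 8-cycle (0, 2, 5, 11, 3, 7, 1, 8).
Powers repeat with period 8 on this cycle, and 53 mod 8 = 5, so f^53(2) = f^5(2).
Advancing 5 steps from 2: 2 → 5 → 11 → 3 → 7 → 1.

1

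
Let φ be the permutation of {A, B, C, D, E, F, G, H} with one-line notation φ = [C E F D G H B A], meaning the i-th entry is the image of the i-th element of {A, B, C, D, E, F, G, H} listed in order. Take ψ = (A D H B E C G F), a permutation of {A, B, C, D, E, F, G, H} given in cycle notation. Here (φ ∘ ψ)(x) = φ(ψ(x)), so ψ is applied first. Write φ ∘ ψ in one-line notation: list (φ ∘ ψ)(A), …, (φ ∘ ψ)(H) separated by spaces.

(φ ∘ ψ)(x) = φ(ψ(x)). Computing each image: φ(ψ(A)) = φ(D) = D, φ(ψ(B)) = φ(E) = G, φ(ψ(C)) = φ(G) = B, φ(ψ(D)) = φ(H) = A, φ(ψ(E)) = φ(C) = F, φ(ψ(F)) = φ(A) = C, φ(ψ(G)) = φ(F) = H, φ(ψ(H)) = φ(B) = E.
Hence φ ∘ ψ = [D G B A F C H E].

D G B A F C H E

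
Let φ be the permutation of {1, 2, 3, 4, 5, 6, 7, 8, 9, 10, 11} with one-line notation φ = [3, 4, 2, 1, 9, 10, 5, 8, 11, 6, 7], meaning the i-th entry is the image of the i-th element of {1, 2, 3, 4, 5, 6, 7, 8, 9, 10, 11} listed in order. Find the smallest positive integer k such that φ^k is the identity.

The disjoint-cycle form of φ has cycle lengths 4, 4, 2, 1.
The order of φ is the least common multiple of its cycle lengths: lcm(4, 4, 2) = 4.

4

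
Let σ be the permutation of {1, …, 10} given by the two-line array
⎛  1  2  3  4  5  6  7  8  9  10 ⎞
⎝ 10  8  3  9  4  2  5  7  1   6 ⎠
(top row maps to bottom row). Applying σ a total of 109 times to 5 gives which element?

Tracing 5 → 4 → … returns to 5 after 9 steps, so 5 lies in a 9-cycle (1 10 6 2 8 7 5 4 9).
Powers repeat with period 9 on this cycle, and 109 mod 9 = 1, so σ^109(5) = σ^1(5).
Stepping 1 place around the cycle: 5 → 4.

4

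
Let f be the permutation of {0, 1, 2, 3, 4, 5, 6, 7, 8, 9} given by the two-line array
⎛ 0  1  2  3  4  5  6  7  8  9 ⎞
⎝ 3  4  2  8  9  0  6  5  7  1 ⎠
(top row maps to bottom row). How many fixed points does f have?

The fixed points (elements with f(x) = x) are {2, 6}, so there are 2.

2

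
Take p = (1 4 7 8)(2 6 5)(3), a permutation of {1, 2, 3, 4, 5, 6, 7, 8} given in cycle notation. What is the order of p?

The cycle type of p is (4, 3, 1).
The order is lcm(4, 3) = 12.

12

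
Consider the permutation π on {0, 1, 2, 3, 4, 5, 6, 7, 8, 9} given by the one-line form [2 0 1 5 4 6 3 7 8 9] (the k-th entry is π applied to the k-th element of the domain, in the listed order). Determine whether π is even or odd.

even

In disjoint-cycle form the cycle lengths are 3, 3, 1, 1, 1, 1.
A cycle is odd iff its length is even; π has 0 even-length cycles, so sgn(π) = (−1)^0 and π is even.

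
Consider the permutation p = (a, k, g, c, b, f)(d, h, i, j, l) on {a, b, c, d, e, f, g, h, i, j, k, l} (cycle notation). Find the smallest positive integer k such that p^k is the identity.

The cycle type of p is (6, 5, 1).
The order of p is the least common multiple of its cycle lengths: lcm(6, 5) = 30.

30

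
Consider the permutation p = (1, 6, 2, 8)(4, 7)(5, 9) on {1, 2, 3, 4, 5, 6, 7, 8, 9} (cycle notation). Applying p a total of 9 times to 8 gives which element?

8 lies in the 4-cycle (1, 6, 2, 8).
Powers repeat with period 4 on this cycle, and 9 mod 4 = 1, so p^9(8) = p^1(8).
Advancing 1 step from 8: 8 → 1.

1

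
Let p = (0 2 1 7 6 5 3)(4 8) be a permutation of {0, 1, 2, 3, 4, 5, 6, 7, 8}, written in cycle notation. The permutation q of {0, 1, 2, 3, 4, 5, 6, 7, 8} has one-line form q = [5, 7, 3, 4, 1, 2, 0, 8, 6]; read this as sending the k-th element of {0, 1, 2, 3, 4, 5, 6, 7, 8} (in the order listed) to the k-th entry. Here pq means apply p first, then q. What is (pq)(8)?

1

First apply p: p(8) = 4, then q(4) = 1. Thus (pq)(8) = 1.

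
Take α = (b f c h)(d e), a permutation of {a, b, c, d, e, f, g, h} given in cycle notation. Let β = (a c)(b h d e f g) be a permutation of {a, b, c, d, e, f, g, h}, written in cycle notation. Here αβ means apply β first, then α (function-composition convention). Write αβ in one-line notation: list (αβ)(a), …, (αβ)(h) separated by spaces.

h b a d c g f e

For each element, apply β then α: a → c → h; b → h → b; c → a → a; d → e → d; e → f → c; f → g → g; g → b → f; h → d → e.
So αβ in one-line form is h b a d c g f e.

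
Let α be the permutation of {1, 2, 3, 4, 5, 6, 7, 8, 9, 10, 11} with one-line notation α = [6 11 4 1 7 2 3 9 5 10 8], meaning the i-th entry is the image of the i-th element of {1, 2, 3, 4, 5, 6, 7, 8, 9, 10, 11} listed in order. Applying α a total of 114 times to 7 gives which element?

Tracing 7 → 3 → … returns to 7 after 10 steps, so 7 lies in a 10-cycle (1, 6, 2, 11, 8, 9, 5, 7, 3, 4).
Since the cycle has length 10, α^114 acts on it the same as α^4 (114 mod 10 = 4).
Advancing 4 steps from 7: 7 → 3 → 4 → 1 → 6.

6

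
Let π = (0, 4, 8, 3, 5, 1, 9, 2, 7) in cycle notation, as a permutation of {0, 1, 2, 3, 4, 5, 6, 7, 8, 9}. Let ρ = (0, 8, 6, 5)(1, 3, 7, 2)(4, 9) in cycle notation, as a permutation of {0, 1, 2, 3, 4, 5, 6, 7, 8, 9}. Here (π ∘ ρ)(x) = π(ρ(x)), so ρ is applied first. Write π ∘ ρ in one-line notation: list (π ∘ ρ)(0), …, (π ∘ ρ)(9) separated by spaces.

3 5 9 0 2 4 1 7 6 8

(π ∘ ρ)(x) = π(ρ(x)). Computing each image: π(ρ(0)) = π(8) = 3, π(ρ(1)) = π(3) = 5, π(ρ(2)) = π(1) = 9, π(ρ(3)) = π(7) = 0, π(ρ(4)) = π(9) = 2, π(ρ(5)) = π(0) = 4, π(ρ(6)) = π(5) = 1, π(ρ(7)) = π(2) = 7, π(ρ(8)) = π(6) = 6, π(ρ(9)) = π(4) = 8.
Hence π ∘ ρ = [3 5 9 0 2 4 1 7 6 8].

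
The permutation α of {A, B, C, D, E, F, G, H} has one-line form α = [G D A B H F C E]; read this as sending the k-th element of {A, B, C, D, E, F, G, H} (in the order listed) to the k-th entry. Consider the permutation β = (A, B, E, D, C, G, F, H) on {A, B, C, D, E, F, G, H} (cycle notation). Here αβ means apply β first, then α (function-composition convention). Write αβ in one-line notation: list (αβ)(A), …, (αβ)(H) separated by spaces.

Chase each element through β then α: A → B → D; B → E → H; C → G → C; D → C → A; E → D → B; F → H → E; G → F → F; H → A → G.
Collecting the images, αβ = [D H C A B E F G].

D H C A B E F G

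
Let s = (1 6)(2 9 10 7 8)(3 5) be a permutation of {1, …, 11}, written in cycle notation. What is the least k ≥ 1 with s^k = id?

The cycle type of s is (5, 2, 2, 1, 1).
Since disjoint cycles commute, ord(s) = lcm(5, 2, 2) = 10.

10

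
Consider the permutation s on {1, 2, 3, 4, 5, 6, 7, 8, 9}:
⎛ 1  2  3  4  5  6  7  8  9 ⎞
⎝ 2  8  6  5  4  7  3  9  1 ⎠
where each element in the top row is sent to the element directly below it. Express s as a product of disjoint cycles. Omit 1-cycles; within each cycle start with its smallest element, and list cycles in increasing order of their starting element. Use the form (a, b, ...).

(1, 2, 8, 9)(3, 6, 7)(4, 5)

Iterating s from 1 gives 1 → 2 → 8 → 9 → 1; that is the 4-cycle (1, 2, 8, 9).
Continuing from each remaining unvisited element yields (1, 2, 8, 9)(3, 6, 7)(4, 5).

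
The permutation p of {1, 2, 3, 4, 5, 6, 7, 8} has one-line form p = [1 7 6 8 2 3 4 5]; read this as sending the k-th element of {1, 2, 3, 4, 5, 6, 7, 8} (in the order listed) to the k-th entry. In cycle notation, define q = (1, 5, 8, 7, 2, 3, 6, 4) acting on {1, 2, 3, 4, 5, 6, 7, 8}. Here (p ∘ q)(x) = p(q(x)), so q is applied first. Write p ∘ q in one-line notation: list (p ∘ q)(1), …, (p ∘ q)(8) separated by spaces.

2 6 3 1 5 8 7 4

(p ∘ q)(x) = p(q(x)). Computing each image: p(q(1)) = p(5) = 2, p(q(2)) = p(3) = 6, p(q(3)) = p(6) = 3, p(q(4)) = p(1) = 1, p(q(5)) = p(8) = 5, p(q(6)) = p(4) = 8, p(q(7)) = p(2) = 7, p(q(8)) = p(7) = 4.
Hence p ∘ q = [2 6 3 1 5 8 7 4].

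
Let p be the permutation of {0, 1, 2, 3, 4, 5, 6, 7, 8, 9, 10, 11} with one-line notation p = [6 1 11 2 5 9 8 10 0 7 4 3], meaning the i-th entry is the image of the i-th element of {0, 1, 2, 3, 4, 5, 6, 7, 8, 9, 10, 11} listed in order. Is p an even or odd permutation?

In disjoint-cycle form the cycle lengths are 5, 3, 3, 1.
A cycle of length ℓ contributes ℓ−1 transpositions, so p is a product of 4 + 2 + 2 = 8 transpositions — even.

even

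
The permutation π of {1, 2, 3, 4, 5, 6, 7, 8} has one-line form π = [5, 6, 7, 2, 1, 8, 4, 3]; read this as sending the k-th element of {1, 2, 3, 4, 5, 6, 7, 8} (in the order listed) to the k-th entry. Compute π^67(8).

3

Tracing 8 → 3 → … returns to 8 after 6 steps, so 8 lies in a 6-cycle (2, 6, 8, 3, 7, 4).
On a 6-cycle, π^6 is the identity, so π^67 = π^1 there (67 ≡ 1 mod 6).
Advancing 1 step from 8: 8 → 3.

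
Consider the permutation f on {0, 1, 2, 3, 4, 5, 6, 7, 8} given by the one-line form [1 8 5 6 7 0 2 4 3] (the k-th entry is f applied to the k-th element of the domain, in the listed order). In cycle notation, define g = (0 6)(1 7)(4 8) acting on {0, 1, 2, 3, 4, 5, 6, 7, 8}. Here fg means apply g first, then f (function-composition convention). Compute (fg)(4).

3

First apply g: g(4) = 8, then f(8) = 3. Thus (fg)(4) = 3.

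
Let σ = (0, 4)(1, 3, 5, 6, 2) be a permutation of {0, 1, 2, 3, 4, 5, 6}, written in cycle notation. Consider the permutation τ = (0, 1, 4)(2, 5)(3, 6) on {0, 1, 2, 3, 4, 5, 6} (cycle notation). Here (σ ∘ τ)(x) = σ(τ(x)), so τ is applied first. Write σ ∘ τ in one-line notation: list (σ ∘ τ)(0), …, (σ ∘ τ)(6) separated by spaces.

3 0 6 2 4 1 5

(σ ∘ τ)(x) = σ(τ(x)). Computing each image: σ(τ(0)) = σ(1) = 3, σ(τ(1)) = σ(4) = 0, σ(τ(2)) = σ(5) = 6, σ(τ(3)) = σ(6) = 2, σ(τ(4)) = σ(0) = 4, σ(τ(5)) = σ(2) = 1, σ(τ(6)) = σ(3) = 5.
Hence σ ∘ τ = [3 0 6 2 4 1 5].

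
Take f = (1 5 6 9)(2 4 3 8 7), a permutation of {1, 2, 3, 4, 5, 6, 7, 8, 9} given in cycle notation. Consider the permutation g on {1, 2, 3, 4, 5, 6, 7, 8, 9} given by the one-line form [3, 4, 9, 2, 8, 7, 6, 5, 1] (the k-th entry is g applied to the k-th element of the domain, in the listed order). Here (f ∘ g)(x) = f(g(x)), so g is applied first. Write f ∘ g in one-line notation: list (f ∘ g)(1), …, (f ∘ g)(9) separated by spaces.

8 3 1 4 7 2 9 6 5

For each element, apply g then f: 1 → 3 → 8; 2 → 4 → 3; 3 → 9 → 1; 4 → 2 → 4; 5 → 8 → 7; 6 → 7 → 2; 7 → 6 → 9; 8 → 5 → 6; 9 → 1 → 5.
Collecting the images, f ∘ g = [8 3 1 4 7 2 9 6 5].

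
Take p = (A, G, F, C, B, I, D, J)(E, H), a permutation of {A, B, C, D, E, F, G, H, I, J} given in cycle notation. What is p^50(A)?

A lies in the 8-cycle (A, G, F, C, B, I, D, J).
Powers repeat with period 8 on this cycle, and 50 mod 8 = 2, so p^50(A) = p^2(A).
Stepping 2 places around the cycle: A → G → F.

F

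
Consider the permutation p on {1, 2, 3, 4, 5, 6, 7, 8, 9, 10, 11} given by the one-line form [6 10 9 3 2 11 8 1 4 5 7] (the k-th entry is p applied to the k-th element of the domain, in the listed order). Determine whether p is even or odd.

In disjoint-cycle form the cycle lengths are 5, 3, 3.
A cycle is odd iff its length is even; p has 0 even-length cycles, so sgn(p) = (−1)^0 and p is even.

even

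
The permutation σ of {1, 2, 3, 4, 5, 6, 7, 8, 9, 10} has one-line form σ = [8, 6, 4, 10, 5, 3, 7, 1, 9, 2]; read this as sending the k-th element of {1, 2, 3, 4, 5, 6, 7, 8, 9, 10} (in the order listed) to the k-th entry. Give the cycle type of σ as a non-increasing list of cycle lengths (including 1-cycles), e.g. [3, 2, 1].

[5, 2, 1, 1, 1]

The disjoint cycles are (1 8)(2 6 3 4 10)(5)(7)(9), with lengths 5, 2, 1, 1, 1 in non-increasing order.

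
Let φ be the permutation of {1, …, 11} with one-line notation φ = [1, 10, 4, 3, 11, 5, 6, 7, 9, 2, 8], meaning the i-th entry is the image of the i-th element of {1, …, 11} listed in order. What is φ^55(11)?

11

Tracing 11 → 8 → … returns to 11 after 5 steps, so 11 lies in a 5-cycle (5, 11, 8, 7, 6).
On a 5-cycle, φ^5 is the identity, so φ^55 = φ^0 there (55 ≡ 0 mod 5).
So φ^55(11) = 11.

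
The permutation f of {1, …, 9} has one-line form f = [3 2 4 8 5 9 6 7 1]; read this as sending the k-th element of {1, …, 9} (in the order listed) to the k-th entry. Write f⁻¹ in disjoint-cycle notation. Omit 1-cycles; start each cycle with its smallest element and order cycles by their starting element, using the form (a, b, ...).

First write f in disjoint cycles: (1, 3, 4, 8, 7, 6, 9).
Reversing each cycle (and rotating so the smallest element leads) gives f⁻¹ = (1, 9, 6, 7, 8, 4, 3).

(1, 9, 6, 7, 8, 4, 3)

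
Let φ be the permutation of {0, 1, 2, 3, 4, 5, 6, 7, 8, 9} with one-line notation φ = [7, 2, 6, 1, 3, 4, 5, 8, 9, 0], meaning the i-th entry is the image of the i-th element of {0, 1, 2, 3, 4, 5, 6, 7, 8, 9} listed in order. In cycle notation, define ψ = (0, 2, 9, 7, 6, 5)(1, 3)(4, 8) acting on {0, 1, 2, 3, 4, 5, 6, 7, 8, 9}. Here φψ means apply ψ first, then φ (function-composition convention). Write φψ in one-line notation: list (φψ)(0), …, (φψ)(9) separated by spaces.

(φψ)(x) = φ(ψ(x)). Computing each image: φ(ψ(0)) = φ(2) = 6, φ(ψ(1)) = φ(3) = 1, φ(ψ(2)) = φ(9) = 0, φ(ψ(3)) = φ(1) = 2, φ(ψ(4)) = φ(8) = 9, φ(ψ(5)) = φ(0) = 7, φ(ψ(6)) = φ(5) = 4, φ(ψ(7)) = φ(6) = 5, φ(ψ(8)) = φ(4) = 3, φ(ψ(9)) = φ(7) = 8.
Hence φψ = [6 1 0 2 9 7 4 5 3 8].

6 1 0 2 9 7 4 5 3 8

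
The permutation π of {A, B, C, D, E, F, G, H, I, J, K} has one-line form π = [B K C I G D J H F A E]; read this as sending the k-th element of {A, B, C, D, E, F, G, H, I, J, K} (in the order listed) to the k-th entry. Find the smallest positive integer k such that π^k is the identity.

6

The disjoint-cycle form of π has cycle lengths 6, 3, 1, 1.
The order of π is the least common multiple of its cycle lengths: lcm(6, 3) = 6.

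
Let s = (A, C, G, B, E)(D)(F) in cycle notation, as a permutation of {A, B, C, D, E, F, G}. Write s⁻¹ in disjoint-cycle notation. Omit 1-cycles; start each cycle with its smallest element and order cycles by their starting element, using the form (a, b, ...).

Inverting a permutation written in cycle notation just reverses the order within every cycle.
Reversing each cycle of s and rotating so the smallest element leads gives (A, E, B, G, C).

(A, E, B, G, C)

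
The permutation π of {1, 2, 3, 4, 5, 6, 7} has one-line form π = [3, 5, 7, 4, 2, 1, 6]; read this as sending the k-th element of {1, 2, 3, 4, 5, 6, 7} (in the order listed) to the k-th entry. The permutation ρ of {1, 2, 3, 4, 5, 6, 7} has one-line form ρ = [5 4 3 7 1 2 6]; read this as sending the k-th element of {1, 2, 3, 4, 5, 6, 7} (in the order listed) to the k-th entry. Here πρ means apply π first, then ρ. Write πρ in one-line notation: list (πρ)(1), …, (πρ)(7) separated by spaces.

3 1 6 7 4 5 2

(πρ)(x) = ρ(π(x)). Computing each image: ρ(π(1)) = ρ(3) = 3, ρ(π(2)) = ρ(5) = 1, ρ(π(3)) = ρ(7) = 6, ρ(π(4)) = ρ(4) = 7, ρ(π(5)) = ρ(2) = 4, ρ(π(6)) = ρ(1) = 5, ρ(π(7)) = ρ(6) = 2.
Hence πρ = [3 1 6 7 4 5 2].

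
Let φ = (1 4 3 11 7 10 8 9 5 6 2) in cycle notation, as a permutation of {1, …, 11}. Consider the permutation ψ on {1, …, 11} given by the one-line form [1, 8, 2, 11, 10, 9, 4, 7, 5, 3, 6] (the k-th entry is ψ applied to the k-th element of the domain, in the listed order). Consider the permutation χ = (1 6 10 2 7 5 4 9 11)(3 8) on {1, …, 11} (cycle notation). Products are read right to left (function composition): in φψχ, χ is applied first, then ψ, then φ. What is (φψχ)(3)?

10

Chase 3: χ(3) = 8; ψ(8) = 7; φ(7) = 10. Hence (φψχ)(3) = 10.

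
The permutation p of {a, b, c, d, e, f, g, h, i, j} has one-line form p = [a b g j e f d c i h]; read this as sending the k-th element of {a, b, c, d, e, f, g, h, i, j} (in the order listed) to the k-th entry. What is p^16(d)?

j

Tracing d → j → … returns to d after 5 steps, so d lies in a 5-cycle (c g d j h).
On a 5-cycle, p^5 is the identity, so p^16 = p^1 there (16 ≡ 1 mod 5).
Stepping 1 place around the cycle: d → j.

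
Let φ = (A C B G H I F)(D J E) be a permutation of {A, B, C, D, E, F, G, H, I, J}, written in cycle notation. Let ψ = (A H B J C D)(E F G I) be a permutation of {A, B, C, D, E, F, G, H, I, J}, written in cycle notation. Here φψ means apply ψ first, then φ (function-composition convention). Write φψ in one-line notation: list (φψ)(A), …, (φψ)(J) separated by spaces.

Chase each element through ψ then φ: A → H → I; B → J → E; C → D → J; D → A → C; E → F → A; F → G → H; G → I → F; H → B → G; I → E → D; J → C → B.
Collecting the images, φψ = [I E J C A H F G D B].

I E J C A H F G D B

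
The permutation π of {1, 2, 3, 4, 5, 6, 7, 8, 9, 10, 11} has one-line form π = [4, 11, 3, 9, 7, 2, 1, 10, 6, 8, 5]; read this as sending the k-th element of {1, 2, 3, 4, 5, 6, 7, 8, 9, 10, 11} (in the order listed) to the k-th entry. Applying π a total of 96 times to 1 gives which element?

1

Tracing 1 → 4 → … returns to 1 after 8 steps, so 1 lies in an 8-cycle (1 4 9 6 2 11 5 7).
Powers repeat with period 8 on this cycle, and 96 mod 8 = 0, so π^96(1) = π^0(1).
So π^96(1) = 1.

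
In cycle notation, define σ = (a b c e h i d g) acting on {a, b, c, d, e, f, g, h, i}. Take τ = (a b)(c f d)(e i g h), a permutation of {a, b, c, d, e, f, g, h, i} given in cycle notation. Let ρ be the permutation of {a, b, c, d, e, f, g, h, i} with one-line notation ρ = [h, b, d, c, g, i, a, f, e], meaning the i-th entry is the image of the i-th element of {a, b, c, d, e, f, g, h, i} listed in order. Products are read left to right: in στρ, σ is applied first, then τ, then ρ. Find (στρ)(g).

b

(στρ)(g) = ρ(τ(σ(g))). σ(g) = a, then τ(a) = b, then ρ(b) = b, so the result is b.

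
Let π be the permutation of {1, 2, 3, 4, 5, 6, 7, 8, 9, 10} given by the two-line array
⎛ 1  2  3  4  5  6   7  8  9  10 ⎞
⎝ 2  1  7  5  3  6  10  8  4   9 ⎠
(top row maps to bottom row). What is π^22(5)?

9

Tracing 5 → 3 → … returns to 5 after 6 steps, so 5 lies in a 6-cycle (3, 7, 10, 9, 4, 5).
Powers repeat with period 6 on this cycle, and 22 mod 6 = 4, so π^22(5) = π^4(5).
Advancing 4 steps from 5: 5 → 3 → 7 → 10 → 9.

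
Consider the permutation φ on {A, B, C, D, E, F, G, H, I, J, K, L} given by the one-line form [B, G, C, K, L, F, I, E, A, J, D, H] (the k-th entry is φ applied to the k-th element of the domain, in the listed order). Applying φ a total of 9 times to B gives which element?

Tracing B → G → … returns to B after 4 steps, so B lies in a 4-cycle (A, B, G, I).
Powers repeat with period 4 on this cycle, and 9 mod 4 = 1, so φ^9(B) = φ^1(B).
Advancing 1 step from B: B → G.

G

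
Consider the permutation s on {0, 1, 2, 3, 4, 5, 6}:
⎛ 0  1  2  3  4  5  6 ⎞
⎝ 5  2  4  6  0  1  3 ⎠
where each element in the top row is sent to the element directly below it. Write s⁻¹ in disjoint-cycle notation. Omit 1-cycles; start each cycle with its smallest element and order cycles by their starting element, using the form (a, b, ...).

The cycle decomposition of s is (0, 5, 1, 2, 4)(3, 6).
The inverse reverses every cycle; in canonical form, s⁻¹ = (0, 4, 2, 1, 5)(3, 6).

(0, 4, 2, 1, 5)(3, 6)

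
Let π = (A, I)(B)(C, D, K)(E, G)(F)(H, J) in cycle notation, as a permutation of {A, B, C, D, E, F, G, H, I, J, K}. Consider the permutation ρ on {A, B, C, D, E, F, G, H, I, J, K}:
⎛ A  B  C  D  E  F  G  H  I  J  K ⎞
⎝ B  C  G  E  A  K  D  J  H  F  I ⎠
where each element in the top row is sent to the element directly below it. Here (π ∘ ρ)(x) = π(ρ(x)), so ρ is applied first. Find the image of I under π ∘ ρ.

J

ρ(I) = H, then π(H) = J; composing gives (π ∘ ρ)(I) = J.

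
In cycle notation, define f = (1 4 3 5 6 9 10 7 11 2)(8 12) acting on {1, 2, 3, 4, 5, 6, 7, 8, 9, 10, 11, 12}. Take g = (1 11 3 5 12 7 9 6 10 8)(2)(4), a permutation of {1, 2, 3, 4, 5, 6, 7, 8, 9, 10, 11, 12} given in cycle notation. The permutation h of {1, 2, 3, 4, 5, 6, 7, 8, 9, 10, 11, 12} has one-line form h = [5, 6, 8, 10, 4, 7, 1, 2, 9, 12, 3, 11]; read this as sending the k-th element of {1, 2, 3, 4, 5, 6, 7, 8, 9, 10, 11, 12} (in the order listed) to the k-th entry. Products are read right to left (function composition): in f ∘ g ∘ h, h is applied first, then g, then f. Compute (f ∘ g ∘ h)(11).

6

Apply the permutations in order: h(11) = 3, then g(3) = 5, then f(5) = 6. So (f ∘ g ∘ h)(11) = 6.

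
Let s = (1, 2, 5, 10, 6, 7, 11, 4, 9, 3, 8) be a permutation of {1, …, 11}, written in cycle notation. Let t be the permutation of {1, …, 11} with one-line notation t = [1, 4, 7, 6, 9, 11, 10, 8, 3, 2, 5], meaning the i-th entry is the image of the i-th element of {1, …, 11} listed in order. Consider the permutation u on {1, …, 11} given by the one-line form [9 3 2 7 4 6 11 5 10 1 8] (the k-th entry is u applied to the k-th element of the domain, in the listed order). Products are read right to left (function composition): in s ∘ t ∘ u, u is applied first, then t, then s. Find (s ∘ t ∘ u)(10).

(s ∘ t ∘ u)(10) = s(t(u(10))). u(10) = 1, then t(1) = 1, then s(1) = 2, so the result is 2.

2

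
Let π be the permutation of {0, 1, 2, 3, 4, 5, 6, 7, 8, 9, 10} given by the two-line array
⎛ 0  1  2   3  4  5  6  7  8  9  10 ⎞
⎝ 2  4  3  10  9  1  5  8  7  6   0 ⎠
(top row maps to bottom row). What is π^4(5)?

6

Tracing 5 → 1 → … returns to 5 after 5 steps, so 5 lies in a 5-cycle (1 4 9 6 5).
Advancing 4 steps from 5: 5 → 1 → 4 → 9 → 6.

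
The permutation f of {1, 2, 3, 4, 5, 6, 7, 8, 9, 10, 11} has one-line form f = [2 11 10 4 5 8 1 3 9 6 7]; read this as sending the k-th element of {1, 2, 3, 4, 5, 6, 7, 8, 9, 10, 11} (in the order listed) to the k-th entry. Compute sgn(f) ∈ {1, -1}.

In disjoint-cycle form the cycle lengths are 4, 4, 1, 1, 1.
A cycle is odd iff its length is even; f has 2 even-length cycles, so sgn(f) = (−1)^2 and f is even.

1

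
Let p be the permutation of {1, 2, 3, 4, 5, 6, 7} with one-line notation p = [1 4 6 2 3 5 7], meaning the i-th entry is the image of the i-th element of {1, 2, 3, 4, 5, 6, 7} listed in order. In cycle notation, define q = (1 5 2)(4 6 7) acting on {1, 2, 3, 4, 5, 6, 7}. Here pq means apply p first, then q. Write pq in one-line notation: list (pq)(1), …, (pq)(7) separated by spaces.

5 6 7 1 3 2 4

Chase each element through p then q: 1 → 1 → 5; 2 → 4 → 6; 3 → 6 → 7; 4 → 2 → 1; 5 → 3 → 3; 6 → 5 → 2; 7 → 7 → 4.
So pq in one-line form is 5 6 7 1 3 2 4.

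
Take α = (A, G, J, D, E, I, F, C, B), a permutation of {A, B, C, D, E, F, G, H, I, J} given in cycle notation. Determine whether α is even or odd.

The cycle lengths are 9, 1.
A cycle of length ℓ contributes ℓ−1 transpositions, so α is a product of 8 transpositions — even.

even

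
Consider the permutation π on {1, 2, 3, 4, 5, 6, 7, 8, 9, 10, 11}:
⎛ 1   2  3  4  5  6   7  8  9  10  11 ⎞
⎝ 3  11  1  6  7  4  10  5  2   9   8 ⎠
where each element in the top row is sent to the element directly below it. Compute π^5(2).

10

Tracing 2 → 11 → … returns to 2 after 7 steps, so 2 lies in a 7-cycle (2, 11, 8, 5, 7, 10, 9).
Advancing 5 steps from 2: 2 → 11 → 8 → 5 → 7 → 10.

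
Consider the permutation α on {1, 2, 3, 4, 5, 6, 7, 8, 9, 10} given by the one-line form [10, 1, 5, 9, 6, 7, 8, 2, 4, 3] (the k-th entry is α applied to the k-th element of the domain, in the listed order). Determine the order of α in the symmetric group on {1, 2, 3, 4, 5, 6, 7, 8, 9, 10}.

Decomposing into disjoint cycles gives cycle lengths 8, 2.
The order of α is the least common multiple of its cycle lengths: lcm(8, 2) = 8.

8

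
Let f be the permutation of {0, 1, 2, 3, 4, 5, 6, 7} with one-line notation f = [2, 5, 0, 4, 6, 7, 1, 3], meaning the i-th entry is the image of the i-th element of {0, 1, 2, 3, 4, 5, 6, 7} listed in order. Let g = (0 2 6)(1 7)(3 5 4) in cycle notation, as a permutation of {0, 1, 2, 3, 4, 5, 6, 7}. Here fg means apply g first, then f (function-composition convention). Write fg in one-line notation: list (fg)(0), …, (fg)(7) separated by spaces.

Chase each element through g then f: 0 → 2 → 0; 1 → 7 → 3; 2 → 6 → 1; 3 → 5 → 7; 4 → 3 → 4; 5 → 4 → 6; 6 → 0 → 2; 7 → 1 → 5.
Collecting the images, fg = [0 3 1 7 4 6 2 5].

0 3 1 7 4 6 2 5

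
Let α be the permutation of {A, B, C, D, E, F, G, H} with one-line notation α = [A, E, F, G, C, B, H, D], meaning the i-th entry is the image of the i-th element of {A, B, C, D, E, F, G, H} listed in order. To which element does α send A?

A

A is element number 1 of the domain, and entry number 1 of the one-line form is A, so α(A) = A.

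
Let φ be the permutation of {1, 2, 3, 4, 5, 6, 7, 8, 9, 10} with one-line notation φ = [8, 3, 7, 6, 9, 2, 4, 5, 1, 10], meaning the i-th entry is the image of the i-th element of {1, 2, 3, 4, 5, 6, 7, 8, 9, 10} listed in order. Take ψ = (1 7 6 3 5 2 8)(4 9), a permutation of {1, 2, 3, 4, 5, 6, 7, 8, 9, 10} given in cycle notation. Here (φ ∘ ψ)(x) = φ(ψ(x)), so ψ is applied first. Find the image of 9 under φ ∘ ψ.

First apply ψ: ψ(9) = 4, then φ(4) = 6. Thus (φ ∘ ψ)(9) = 6.

6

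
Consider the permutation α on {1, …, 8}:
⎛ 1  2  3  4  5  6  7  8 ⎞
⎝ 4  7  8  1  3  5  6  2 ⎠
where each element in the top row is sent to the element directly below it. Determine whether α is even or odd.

In disjoint-cycle form the cycle lengths are 6, 2.
A cycle is odd iff its length is even; α has 2 even-length cycles, so sgn(α) = (−1)^2 and α is even.

even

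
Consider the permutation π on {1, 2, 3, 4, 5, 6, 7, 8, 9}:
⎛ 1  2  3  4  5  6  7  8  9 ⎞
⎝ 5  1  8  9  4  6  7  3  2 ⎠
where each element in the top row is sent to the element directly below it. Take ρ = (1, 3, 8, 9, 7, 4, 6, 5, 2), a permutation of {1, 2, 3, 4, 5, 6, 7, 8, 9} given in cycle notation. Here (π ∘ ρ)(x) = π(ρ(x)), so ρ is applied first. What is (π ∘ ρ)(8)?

2

(π ∘ ρ)(8) = π(ρ(8)). ρ(8) = 9, then π(9) = 2. So (π ∘ ρ)(8) = 2.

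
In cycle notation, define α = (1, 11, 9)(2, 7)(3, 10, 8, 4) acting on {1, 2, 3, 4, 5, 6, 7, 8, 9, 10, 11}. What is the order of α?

The cycle type of α is (4, 3, 2, 1, 1).
The order is lcm(4, 3, 2) = 12.

12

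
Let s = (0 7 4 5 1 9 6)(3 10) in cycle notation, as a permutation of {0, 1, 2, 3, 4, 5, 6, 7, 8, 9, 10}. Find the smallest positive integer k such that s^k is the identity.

The disjoint cycles have lengths 7, 2, 1, 1.
The order is lcm(7, 2) = 14.

14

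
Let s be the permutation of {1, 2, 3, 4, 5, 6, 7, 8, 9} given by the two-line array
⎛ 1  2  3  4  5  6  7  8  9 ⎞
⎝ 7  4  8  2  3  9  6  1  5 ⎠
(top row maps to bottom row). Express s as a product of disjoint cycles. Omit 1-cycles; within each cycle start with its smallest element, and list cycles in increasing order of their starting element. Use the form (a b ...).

From 1: 1 → 7 → 6 → 9 → 5 → 3 → 8 → 1, closing the cycle (1 7 6 9 5 3 8).
Continuing from each remaining unvisited element yields (1 7 6 9 5 3 8)(2 4).

(1 7 6 9 5 3 8)(2 4)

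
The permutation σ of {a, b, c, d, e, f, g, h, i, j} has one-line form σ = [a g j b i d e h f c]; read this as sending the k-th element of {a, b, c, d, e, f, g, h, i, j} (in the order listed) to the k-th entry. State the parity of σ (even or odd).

even

In disjoint-cycle form the cycle lengths are 6, 2, 1, 1.
A cycle is odd iff its length is even; σ has 2 even-length cycles, so sgn(σ) = (−1)^2 and σ is even.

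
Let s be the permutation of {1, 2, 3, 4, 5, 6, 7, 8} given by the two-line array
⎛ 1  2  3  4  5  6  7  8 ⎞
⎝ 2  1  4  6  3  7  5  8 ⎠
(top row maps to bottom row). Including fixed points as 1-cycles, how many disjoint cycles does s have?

The cycle decomposition is (1, 2)(3, 4, 6, 7, 5)(8), which has 3 cycles (counting 1-cycles).

3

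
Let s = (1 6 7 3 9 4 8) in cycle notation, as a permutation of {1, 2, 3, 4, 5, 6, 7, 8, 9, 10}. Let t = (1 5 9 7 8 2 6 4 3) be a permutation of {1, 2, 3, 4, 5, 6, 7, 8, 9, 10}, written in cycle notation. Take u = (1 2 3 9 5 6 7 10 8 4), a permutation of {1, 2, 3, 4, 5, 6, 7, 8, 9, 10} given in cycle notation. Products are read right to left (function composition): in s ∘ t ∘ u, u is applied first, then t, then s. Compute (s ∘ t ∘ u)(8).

Chase 8: u(8) = 4; t(4) = 3; s(3) = 9. Hence (s ∘ t ∘ u)(8) = 9.

9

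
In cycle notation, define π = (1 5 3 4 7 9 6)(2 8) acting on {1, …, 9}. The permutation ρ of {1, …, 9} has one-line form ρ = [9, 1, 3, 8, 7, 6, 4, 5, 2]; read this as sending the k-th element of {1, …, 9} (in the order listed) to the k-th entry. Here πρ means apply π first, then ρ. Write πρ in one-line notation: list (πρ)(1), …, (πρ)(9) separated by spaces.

For each element, apply π then ρ: 1 → 5 → 7; 2 → 8 → 5; 3 → 4 → 8; 4 → 7 → 4; 5 → 3 → 3; 6 → 1 → 9; 7 → 9 → 2; 8 → 2 → 1; 9 → 6 → 6.
So πρ in one-line form is 7 5 8 4 3 9 2 1 6.

7 5 8 4 3 9 2 1 6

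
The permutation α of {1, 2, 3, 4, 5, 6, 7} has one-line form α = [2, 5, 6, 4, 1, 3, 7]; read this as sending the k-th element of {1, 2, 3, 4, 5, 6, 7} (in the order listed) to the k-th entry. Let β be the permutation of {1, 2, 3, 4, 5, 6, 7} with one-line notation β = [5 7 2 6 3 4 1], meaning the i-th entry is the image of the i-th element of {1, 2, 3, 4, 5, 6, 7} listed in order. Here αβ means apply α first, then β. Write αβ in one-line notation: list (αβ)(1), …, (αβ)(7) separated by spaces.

(αβ)(x) = β(α(x)). Computing each image: β(α(1)) = β(2) = 7, β(α(2)) = β(5) = 3, β(α(3)) = β(6) = 4, β(α(4)) = β(4) = 6, β(α(5)) = β(1) = 5, β(α(6)) = β(3) = 2, β(α(7)) = β(7) = 1.
Hence αβ = [7 3 4 6 5 2 1].

7 3 4 6 5 2 1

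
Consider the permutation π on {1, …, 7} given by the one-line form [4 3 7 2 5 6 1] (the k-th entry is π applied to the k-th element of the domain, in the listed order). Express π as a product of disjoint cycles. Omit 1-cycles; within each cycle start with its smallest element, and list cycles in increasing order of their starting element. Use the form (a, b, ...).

(1, 4, 2, 3, 7)

From 1: 1 → 4 → 2 → 3 → 7 → 1, closing the cycle (1, 4, 2, 3, 7).
Continuing from each remaining unvisited element yields (1, 4, 2, 3, 7).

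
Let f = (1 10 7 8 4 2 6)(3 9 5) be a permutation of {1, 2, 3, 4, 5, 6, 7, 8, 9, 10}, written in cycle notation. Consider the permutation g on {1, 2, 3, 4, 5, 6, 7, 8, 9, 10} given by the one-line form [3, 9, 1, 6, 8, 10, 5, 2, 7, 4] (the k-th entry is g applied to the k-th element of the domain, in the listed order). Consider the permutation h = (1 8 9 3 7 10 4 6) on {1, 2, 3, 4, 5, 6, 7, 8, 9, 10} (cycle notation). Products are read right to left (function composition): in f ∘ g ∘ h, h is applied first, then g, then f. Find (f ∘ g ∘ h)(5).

4

Apply the permutations in order: h(5) = 5, then g(5) = 8, then f(8) = 4. So (f ∘ g ∘ h)(5) = 4.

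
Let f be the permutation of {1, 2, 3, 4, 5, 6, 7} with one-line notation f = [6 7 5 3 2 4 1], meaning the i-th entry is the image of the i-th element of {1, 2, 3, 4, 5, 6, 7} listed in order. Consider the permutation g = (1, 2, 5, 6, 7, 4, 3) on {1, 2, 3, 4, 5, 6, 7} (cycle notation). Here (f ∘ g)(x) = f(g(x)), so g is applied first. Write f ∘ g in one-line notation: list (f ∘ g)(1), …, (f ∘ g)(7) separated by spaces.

7 2 6 5 4 1 3

(f ∘ g)(x) = f(g(x)). Computing each image: f(g(1)) = f(2) = 7, f(g(2)) = f(5) = 2, f(g(3)) = f(1) = 6, f(g(4)) = f(3) = 5, f(g(5)) = f(6) = 4, f(g(6)) = f(7) = 1, f(g(7)) = f(4) = 3.
Hence f ∘ g = [7 2 6 5 4 1 3].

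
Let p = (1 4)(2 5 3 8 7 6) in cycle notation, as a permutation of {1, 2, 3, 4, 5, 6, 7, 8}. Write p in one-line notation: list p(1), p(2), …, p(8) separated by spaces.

4 5 8 1 3 2 6 7

Each element maps to the next entry in its cycle (wrapping to the front): 1↦4, 2↦5, 3↦8, 4↦1, 5↦3, 6↦2, 7↦6, 8↦7.
So the one-line form is 4 5 8 1 3 2 6 7.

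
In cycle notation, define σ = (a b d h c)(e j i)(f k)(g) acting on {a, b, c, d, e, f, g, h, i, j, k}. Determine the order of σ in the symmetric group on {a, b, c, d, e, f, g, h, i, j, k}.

30

The disjoint cycles have lengths 5, 3, 2, 1.
The order of σ is the least common multiple of its cycle lengths: lcm(5, 3, 2) = 30.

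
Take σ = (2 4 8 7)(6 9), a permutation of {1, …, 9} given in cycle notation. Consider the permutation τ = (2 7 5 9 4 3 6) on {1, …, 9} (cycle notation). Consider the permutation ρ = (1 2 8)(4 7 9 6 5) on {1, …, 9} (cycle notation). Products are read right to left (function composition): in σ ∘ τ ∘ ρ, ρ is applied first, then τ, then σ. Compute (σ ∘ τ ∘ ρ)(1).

Chase 1: ρ(1) = 2; τ(2) = 7; σ(7) = 2. Hence (σ ∘ τ ∘ ρ)(1) = 2.

2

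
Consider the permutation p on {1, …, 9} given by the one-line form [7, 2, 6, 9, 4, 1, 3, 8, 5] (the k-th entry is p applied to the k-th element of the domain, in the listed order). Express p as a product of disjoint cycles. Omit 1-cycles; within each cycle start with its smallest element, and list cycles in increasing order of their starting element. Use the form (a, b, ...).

Start at 1 and follow images: 1 → 7 → 3 → 6 → 1, giving the cycle (1, 7, 3, 6).
Continuing from each remaining unvisited element yields (1, 7, 3, 6)(4, 9, 5).

(1, 7, 3, 6)(4, 9, 5)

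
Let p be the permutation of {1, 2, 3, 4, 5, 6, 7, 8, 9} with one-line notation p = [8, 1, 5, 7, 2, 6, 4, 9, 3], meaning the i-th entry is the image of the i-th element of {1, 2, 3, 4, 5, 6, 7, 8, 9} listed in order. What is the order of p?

6

The disjoint-cycle form of p has cycle lengths 6, 2, 1.
The order is lcm(6, 2) = 6.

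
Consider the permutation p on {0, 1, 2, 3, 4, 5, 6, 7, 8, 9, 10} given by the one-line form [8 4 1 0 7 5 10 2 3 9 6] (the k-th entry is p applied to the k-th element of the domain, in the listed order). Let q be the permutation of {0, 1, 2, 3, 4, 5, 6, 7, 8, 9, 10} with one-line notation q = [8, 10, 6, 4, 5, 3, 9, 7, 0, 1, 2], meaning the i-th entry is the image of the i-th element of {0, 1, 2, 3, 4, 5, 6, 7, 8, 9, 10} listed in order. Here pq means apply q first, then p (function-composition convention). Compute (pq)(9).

4

(pq)(9) = p(q(9)). q(9) = 1, then p(1) = 4. So (pq)(9) = 4.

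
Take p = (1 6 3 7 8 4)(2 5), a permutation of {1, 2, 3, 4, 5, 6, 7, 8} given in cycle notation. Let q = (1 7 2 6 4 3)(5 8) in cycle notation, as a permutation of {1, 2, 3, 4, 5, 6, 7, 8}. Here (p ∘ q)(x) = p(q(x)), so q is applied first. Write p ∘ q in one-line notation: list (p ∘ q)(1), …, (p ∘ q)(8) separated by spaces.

(p ∘ q)(x) = p(q(x)). Computing each image: p(q(1)) = p(7) = 8, p(q(2)) = p(6) = 3, p(q(3)) = p(1) = 6, p(q(4)) = p(3) = 7, p(q(5)) = p(8) = 4, p(q(6)) = p(4) = 1, p(q(7)) = p(2) = 5, p(q(8)) = p(5) = 2.
Hence p ∘ q = [8 3 6 7 4 1 5 2].

8 3 6 7 4 1 5 2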